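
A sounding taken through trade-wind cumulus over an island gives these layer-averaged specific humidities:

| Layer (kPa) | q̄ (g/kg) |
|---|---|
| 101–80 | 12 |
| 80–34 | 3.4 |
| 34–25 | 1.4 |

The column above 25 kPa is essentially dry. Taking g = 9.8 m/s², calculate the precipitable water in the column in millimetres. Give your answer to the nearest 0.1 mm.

Precipitable water is the column-integrated vapour mass per unit area: PW = (1/g) Σ q̄ Δp, with q in kg/kg and Δp in Pa (1 kg/m² of water = 1 mm).
Layer 101–80 kPa: Δp = 210 hPa = 21000 Pa, q̄ = 0.012 kg/kg → 0.012 × 21000 / 9.8 = 25.71 mm
Layer 80–34 kPa: Δp = 460 hPa = 46000 Pa, q̄ = 0.0034 kg/kg → 0.0034 × 46000 / 9.8 = 15.96 mm
Layer 34–25 kPa: Δp = 90 hPa = 9000 Pa, q̄ = 0.0014 kg/kg → 0.0014 × 9000 / 9.8 = 1.29 mm
PW = 25.71 + 15.96 + 1.29 = 42.96 ≈ 43.0 mm.

PW ≈ 43.0 mm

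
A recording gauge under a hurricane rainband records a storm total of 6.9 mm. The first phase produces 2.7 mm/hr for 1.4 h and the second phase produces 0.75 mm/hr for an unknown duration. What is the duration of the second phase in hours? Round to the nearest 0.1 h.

Known phases: 2.7 × 1.4 = 3.78 mm.
Remaining depth = 6.9 − 3.78 = 3.12 mm.
Duration = 3.12 / 0.75 = 4.2 h.

duration ≈ 4.2 h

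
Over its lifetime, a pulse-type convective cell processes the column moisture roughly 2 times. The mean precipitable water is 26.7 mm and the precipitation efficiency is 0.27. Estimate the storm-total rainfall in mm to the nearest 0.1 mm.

Each cycle deposits ε × PW = 0.27 × 26.7 = 7.209 mm.
Over 2 cycles: 2 × 7.209 = 14.4 mm.

rainfall ≈ 14.4 mm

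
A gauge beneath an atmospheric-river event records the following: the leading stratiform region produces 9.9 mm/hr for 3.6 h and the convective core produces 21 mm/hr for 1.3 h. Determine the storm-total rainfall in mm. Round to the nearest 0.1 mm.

Total = Σ Rᵢ Δtᵢ = 9.9 × 3.6 + 21 × 1.3
      = 35.64 + 27.3 = 62.9 mm.

total ≈ 62.9 mm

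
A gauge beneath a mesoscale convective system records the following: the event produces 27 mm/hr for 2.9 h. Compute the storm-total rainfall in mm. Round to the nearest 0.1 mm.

total ≈ 78.3 mm

Total = Σ Rᵢ Δtᵢ = 27 × 2.9
      = 78.3 = 78.3 mm.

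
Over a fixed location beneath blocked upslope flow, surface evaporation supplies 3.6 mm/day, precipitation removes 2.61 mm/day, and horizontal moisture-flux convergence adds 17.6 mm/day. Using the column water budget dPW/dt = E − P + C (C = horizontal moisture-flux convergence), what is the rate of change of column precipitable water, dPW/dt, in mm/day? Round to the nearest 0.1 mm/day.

dPW/dt ≈ 18.6 mm/day

dPW/dt = E − P + C = 3.6 − 2.61 + (17.6) = 18.6 mm/day.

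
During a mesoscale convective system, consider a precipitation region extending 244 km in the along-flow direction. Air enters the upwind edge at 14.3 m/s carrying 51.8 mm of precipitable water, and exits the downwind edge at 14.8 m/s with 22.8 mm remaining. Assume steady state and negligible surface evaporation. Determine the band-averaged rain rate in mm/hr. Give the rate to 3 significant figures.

R ≈ 5.95 mm/hr

Column moisture flux per unit crosswind length is F = V × PW.
Inflow: F_in = 14.3 × 51.8 = 740.74 mm·m/s
Outflow: F_out = 14.8 × 22.8 = 337.44 mm·m/s
Steady-state rate R = (F_in − F_out)/L = (740.74 − 337.44) / 244000 m = 1.653e-03 mm/s.
R = 1.653e-03 × 3600 = 5.95 mm/hr.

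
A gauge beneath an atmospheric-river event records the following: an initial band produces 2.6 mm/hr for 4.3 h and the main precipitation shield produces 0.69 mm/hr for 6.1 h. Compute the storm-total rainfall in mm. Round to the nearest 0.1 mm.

Total = Σ Rᵢ Δtᵢ = 2.6 × 4.3 + 0.69 × 6.1
      = 11.18 + 4.209 = 15.4 mm.

total ≈ 15.4 mm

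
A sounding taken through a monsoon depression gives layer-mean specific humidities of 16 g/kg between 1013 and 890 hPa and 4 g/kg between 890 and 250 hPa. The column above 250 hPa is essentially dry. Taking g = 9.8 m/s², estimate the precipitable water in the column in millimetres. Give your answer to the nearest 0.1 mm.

PW ≈ 46.2 mm

Precipitable water is the column-integrated vapour mass per unit area: PW = (1/g) Σ q̄ Δp, with q in kg/kg and Δp in Pa (1 kg/m² of water = 1 mm).
Layer 1013–890 hPa: Δp = 123 hPa = 12300 Pa, q̄ = 0.016 kg/kg → 0.016 × 12300 / 9.8 = 20.08 mm
Layer 890–250 hPa: Δp = 640 hPa = 64000 Pa, q̄ = 0.004 kg/kg → 0.004 × 64000 / 9.8 = 26.12 mm
PW = 20.08 + 26.12 = 46.20 ≈ 46.2 mm.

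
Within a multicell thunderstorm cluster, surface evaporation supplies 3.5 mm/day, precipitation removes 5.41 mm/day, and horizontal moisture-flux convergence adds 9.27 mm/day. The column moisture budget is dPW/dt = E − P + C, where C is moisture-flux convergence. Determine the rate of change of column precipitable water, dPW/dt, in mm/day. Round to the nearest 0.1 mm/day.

dPW/dt ≈ 7.4 mm/day

dPW/dt = E − P + C = 3.5 − 5.41 + (9.27) = 7.4 mm/day.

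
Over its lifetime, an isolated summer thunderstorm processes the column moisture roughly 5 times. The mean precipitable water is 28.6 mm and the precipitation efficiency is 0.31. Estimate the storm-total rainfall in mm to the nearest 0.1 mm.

rainfall ≈ 44.3 mm

Each cycle deposits ε × PW = 0.31 × 28.6 = 8.866 mm.
Over 5 cycles: 5 × 8.866 = 44.3 mm.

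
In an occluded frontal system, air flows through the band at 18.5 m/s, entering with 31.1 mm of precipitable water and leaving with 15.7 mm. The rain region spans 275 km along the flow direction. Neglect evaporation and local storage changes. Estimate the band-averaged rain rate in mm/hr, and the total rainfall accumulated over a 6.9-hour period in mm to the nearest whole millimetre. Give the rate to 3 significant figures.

Column moisture flux per unit crosswind length is F = V × PW.
Inflow: F_in = 18.5 × 31.1 = 575.35 mm·m/s
Outflow: F_out = 18.5 × 15.7 = 290.45 mm·m/s
Steady-state rate R = (F_in − F_out)/L = (575.35 − 290.45) / 275000 m = 1.036e-03 mm/s.
R = 1.036e-03 × 3600 = 3.73 mm/hr.
Over 6.9 h: total = 3.73 × 6.9 = 25.737 ≈ 26 mm.

R ≈ 3.73 mm/hr; total ≈ 26 mm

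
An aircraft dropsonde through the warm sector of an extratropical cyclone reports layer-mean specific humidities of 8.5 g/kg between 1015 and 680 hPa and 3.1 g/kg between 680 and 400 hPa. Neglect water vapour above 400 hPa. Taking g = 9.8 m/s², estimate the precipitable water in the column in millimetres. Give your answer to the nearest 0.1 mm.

Precipitable water is the column-integrated vapour mass per unit area: PW = (1/g) Σ q̄ Δp, with q in kg/kg and Δp in Pa (1 kg/m² of water = 1 mm).
Layer 1015–680 hPa: Δp = 335 hPa = 33500 Pa, q̄ = 0.0085 kg/kg → 0.0085 × 33500 / 9.8 = 29.06 mm
Layer 680–400 hPa: Δp = 280 hPa = 28000 Pa, q̄ = 0.0031 kg/kg → 0.0031 × 28000 / 9.8 = 8.86 mm
PW = 29.06 + 8.86 = 37.92 ≈ 37.9 mm.

PW ≈ 37.9 mm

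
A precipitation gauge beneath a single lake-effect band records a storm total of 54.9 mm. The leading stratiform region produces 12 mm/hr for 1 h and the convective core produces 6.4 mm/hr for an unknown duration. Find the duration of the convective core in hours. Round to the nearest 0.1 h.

Known phases: 12 × 1 = 12 mm.
Remaining depth = 54.9 − 12 = 42.9 mm.
Duration = 42.9 / 6.4 = 6.7 h.

duration ≈ 6.7 h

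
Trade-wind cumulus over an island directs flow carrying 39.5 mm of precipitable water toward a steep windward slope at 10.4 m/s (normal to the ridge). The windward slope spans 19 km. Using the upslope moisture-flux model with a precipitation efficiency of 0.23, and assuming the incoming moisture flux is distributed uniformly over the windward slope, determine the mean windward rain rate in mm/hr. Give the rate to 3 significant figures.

R ≈ 17.9 mm/hr

Incoming column moisture flux per unit ridge length: F = V × PW = 10.4 × 39.5 = 410.8 mm·m/s.
Spread over the 19 km slope with efficiency ε = 0.23: R = ε·F/W = 0.23 × 410.8 / 19000 m = 4.973e-03 mm/s.
R = 4.973e-03 × 3600 = 17.9 mm/hr.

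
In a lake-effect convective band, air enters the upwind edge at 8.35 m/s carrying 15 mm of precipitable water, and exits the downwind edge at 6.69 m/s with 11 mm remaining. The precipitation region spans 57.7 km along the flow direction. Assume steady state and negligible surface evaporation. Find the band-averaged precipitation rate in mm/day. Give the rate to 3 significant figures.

Column moisture flux per unit crosswind length is F = V × PW.
Inflow: F_in = 8.35 × 15 = 125.25 mm·m/s
Outflow: F_out = 6.69 × 11 = 73.59 mm·m/s
Steady-state rate R = (F_in − F_out)/L = (125.25 − 73.59) / 57700 m = 8.953e-04 mm/s.
R = 8.953e-04 × 3600 × 24 = 77.4 mm/day.

R ≈ 77.4 mm/day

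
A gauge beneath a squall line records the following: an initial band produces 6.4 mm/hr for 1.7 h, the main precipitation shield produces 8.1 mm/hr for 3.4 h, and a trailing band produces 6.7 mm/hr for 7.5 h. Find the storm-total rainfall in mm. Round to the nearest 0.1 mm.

Total = Σ Rᵢ Δtᵢ = 6.4 × 1.7 + 8.1 × 3.4 + 6.7 × 7.5
      = 10.88 + 27.54 + 50.25 = 88.7 mm.

total ≈ 88.7 mm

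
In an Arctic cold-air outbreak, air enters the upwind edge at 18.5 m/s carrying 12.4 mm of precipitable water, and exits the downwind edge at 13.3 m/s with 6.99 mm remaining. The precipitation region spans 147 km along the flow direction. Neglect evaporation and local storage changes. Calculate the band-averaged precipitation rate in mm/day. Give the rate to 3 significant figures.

Column moisture flux per unit crosswind length is F = V × PW.
Inflow: F_in = 18.5 × 12.4 = 229.4 mm·m/s
Outflow: F_out = 13.3 × 6.99 = 92.967 mm·m/s
Steady-state rate R = (F_in − F_out)/L = (229.4 − 92.967) / 147000 m = 9.281e-04 mm/s.
R = 9.281e-04 × 3600 × 24 = 80.2 mm/day.

R ≈ 80.2 mm/day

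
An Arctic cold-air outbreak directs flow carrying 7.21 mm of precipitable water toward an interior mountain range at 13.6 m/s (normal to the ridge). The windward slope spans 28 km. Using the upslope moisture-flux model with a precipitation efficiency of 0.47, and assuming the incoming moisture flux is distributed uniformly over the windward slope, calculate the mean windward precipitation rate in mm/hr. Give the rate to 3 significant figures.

Incoming column moisture flux per unit ridge length: F = V × PW = 13.6 × 7.21 = 98.056 mm·m/s.
Spread over the 28 km slope with efficiency ε = 0.47: R = ε·F/W = 0.47 × 98.056 / 28000 m = 1.646e-03 mm/s.
R = 1.646e-03 × 3600 = 5.93 mm/hr.

R ≈ 5.93 mm/hr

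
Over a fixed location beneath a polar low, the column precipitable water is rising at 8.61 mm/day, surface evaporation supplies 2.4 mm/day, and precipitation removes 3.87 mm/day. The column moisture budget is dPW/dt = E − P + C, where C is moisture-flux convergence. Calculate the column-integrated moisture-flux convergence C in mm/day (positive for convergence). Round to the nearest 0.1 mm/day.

C ≈ 10.1 mm/day

dPW/dt = +8.61 mm/day.
C = dPW/dt − E + P = (+8.61) − 2.4 + 3.87 = 10.1 mm/day.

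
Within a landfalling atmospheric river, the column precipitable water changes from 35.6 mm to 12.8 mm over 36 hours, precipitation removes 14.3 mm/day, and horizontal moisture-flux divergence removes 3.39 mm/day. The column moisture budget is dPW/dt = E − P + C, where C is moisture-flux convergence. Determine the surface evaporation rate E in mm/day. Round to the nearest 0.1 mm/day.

E ≈ 2.5 mm/day

dPW/dt = (12.8 − 35.6) mm / (36/24 day) = -15.200 mm/day.
E = dPW/dt + P − C = (-15.200) + 14.3 − (-3.39) = 2.5 mm/day.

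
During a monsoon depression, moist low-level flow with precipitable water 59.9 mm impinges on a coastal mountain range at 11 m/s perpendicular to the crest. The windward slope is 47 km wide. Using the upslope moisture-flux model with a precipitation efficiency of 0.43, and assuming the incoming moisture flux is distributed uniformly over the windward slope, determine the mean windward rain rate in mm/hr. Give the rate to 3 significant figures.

Incoming column moisture flux per unit ridge length: F = V × PW = 11 × 59.9 = 658.9 mm·m/s.
Spread over the 47 km slope with efficiency ε = 0.43: R = ε·F/W = 0.43 × 658.9 / 47000 m = 6.028e-03 mm/s.
R = 6.028e-03 × 3600 = 21.7 mm/hr.

R ≈ 21.7 mm/hr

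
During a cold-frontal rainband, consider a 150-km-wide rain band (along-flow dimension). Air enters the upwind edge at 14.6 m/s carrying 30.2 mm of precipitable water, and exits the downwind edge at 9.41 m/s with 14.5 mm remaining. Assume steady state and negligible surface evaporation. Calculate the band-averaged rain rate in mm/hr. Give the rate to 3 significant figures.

Column moisture flux per unit crosswind length is F = V × PW.
Inflow: F_in = 14.6 × 30.2 = 440.92 mm·m/s
Outflow: F_out = 9.41 × 14.5 = 136.445 mm·m/s
Steady-state rate R = (F_in − F_out)/L = (440.92 − 136.445) / 150000 m = 2.030e-03 mm/s.
R = 2.030e-03 × 3600 = 7.31 mm/hr.

R ≈ 7.31 mm/hr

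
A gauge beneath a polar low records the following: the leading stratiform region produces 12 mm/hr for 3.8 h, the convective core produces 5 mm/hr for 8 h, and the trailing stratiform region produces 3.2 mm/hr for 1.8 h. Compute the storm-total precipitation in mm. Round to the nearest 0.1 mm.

Total = Σ Rᵢ Δtᵢ = 12 × 3.8 + 5 × 8 + 3.2 × 1.8
      = 45.6 + 40 + 5.76 = 91.4 mm.

total ≈ 91.4 mm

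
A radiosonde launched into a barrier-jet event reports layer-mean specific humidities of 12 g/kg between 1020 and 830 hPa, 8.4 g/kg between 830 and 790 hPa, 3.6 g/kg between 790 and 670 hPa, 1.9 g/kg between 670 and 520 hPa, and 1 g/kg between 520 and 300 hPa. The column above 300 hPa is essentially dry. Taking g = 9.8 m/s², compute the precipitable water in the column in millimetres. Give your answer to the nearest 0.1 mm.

PW ≈ 36.3 mm

Precipitable water is the column-integrated vapour mass per unit area: PW = (1/g) Σ q̄ Δp, with q in kg/kg and Δp in Pa (1 kg/m² of water = 1 mm).
Layer 1020–830 hPa: Δp = 190 hPa = 19000 Pa, q̄ = 0.012 kg/kg → 0.012 × 19000 / 9.8 = 23.27 mm
Layer 830–790 hPa: Δp = 40 hPa = 4000 Pa, q̄ = 0.0084 kg/kg → 0.0084 × 4000 / 9.8 = 3.43 mm
Layer 790–670 hPa: Δp = 120 hPa = 12000 Pa, q̄ = 0.0036 kg/kg → 0.0036 × 12000 / 9.8 = 4.41 mm
Layer 670–520 hPa: Δp = 150 hPa = 15000 Pa, q̄ = 0.0019 kg/kg → 0.0019 × 15000 / 9.8 = 2.91 mm
Layer 520–300 hPa: Δp = 220 hPa = 22000 Pa, q̄ = 0.001 kg/kg → 0.001 × 22000 / 9.8 = 2.24 mm
PW = 23.27 + 3.43 + 4.41 + 2.91 + 2.24 = 36.26 ≈ 36.3 mm.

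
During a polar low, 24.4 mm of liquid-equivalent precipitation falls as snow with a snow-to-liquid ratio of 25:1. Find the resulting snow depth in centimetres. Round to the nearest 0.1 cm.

Snow depth = liquid × ratio = 24.4 mm × 25 = 610 mm = 61.0 cm.

snow depth ≈ 61.0 cm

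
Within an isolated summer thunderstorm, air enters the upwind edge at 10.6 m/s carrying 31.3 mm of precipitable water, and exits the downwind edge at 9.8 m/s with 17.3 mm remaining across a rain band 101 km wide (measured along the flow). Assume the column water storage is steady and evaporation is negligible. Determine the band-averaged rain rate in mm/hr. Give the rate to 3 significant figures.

Column moisture flux per unit crosswind length is F = V × PW.
Inflow: F_in = 10.6 × 31.3 = 331.78 mm·m/s
Outflow: F_out = 9.8 × 17.3 = 169.54 mm·m/s
Steady-state rate R = (F_in − F_out)/L = (331.78 − 169.54) / 101000 m = 1.606e-03 mm/s.
R = 1.606e-03 × 3600 = 5.78 mm/hr.

R ≈ 5.78 mm/hr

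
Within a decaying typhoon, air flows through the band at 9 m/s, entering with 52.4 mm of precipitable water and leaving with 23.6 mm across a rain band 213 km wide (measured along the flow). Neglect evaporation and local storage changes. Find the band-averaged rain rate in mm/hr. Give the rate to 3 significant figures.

R ≈ 4.38 mm/hr

Column moisture flux per unit crosswind length is F = V × PW.
Inflow: F_in = 9 × 52.4 = 471.6 mm·m/s
Outflow: F_out = 9 × 23.6 = 212.4 mm·m/s
Steady-state rate R = (F_in − F_out)/L = (471.6 − 212.4) / 213000 m = 1.217e-03 mm/s.
R = 1.217e-03 × 3600 = 4.38 mm/hr.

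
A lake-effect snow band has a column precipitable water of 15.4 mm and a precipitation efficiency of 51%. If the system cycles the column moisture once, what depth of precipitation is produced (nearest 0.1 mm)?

precipitation ≈ 7.9 mm

Precipitation = ε × PW = 0.51 × 15.4 = 7.9 mm.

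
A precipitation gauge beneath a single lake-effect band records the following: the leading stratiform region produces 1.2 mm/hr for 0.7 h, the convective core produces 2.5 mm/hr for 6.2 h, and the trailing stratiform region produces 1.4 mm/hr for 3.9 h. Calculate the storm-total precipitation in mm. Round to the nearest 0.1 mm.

Total = Σ Rᵢ Δtᵢ = 1.2 × 0.7 + 2.5 × 6.2 + 1.4 × 3.9
      = 0.84 + 15.5 + 5.46 = 21.8 mm.

total ≈ 21.8 mm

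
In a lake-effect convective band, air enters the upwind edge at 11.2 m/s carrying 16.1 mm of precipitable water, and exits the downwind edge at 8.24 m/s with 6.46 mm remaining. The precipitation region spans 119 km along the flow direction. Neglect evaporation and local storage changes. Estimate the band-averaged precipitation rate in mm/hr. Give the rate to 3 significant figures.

Column moisture flux per unit crosswind length is F = V × PW.
Inflow: F_in = 11.2 × 16.1 = 180.32 mm·m/s
Outflow: F_out = 8.24 × 6.46 = 53.2304 mm·m/s
Steady-state rate R = (F_in − F_out)/L = (180.32 − 53.2304) / 119000 m = 1.068e-03 mm/s.
R = 1.068e-03 × 3600 = 3.84 mm/hr.

R ≈ 3.84 mm/hr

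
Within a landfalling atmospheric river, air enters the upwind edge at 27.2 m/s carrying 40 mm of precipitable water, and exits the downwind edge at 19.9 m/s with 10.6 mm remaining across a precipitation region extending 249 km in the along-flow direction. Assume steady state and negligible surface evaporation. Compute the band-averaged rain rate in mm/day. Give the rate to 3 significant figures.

Column moisture flux per unit crosswind length is F = V × PW.
Inflow: F_in = 27.2 × 40 = 1088 mm·m/s
Outflow: F_out = 19.9 × 10.6 = 210.94 mm·m/s
Steady-state rate R = (F_in − F_out)/L = (1088 − 210.94) / 249000 m = 3.522e-03 mm/s.
R = 3.522e-03 × 3600 × 24 = 304 mm/day.

R ≈ 304 mm/day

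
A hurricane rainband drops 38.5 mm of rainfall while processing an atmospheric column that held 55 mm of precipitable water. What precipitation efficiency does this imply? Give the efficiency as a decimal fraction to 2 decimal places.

ε = rainfall / PW = 38.5 / 55 = 0.70.

ε ≈ 0.70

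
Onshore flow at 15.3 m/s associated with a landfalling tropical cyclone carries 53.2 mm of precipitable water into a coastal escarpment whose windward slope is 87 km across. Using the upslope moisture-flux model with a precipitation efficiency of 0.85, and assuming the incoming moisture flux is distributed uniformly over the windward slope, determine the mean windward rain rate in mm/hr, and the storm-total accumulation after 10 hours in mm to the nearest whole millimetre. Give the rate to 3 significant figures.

Incoming column moisture flux per unit ridge length: F = V × PW = 15.3 × 53.2 = 813.96 mm·m/s.
Spread over the 87 km slope with efficiency ε = 0.85: R = ε·F/W = 0.85 × 813.96 / 87000 m = 7.952e-03 mm/s.
R = 7.952e-03 × 3600 = 28.6 mm/hr.
Over 10 h: total = 28.6 × 10 = 286 mm.

R ≈ 28.6 mm/hr; total ≈ 286 mm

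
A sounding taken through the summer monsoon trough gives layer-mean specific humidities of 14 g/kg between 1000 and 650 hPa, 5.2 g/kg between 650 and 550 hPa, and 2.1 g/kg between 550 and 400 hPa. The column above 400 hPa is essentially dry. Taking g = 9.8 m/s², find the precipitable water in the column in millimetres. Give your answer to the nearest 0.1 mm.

Precipitable water is the column-integrated vapour mass per unit area: PW = (1/g) Σ q̄ Δp, with q in kg/kg and Δp in Pa (1 kg/m² of water = 1 mm).
Layer 1000–650 hPa: Δp = 350 hPa = 35000 Pa, q̄ = 0.014 kg/kg → 0.014 × 35000 / 9.8 = 50.00 mm
Layer 650–550 hPa: Δp = 100 hPa = 10000 Pa, q̄ = 0.0052 kg/kg → 0.0052 × 10000 / 9.8 = 5.31 mm
Layer 550–400 hPa: Δp = 150 hPa = 15000 Pa, q̄ = 0.0021 kg/kg → 0.0021 × 15000 / 9.8 = 3.21 mm
PW = 50.00 + 5.31 + 3.21 = 58.52 ≈ 58.5 mm.

PW ≈ 58.5 mm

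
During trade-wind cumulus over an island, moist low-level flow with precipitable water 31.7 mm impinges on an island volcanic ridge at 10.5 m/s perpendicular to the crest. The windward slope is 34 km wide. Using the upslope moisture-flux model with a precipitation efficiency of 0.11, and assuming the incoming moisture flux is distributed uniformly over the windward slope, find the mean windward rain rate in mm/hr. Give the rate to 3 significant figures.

R ≈ 3.88 mm/hr

Incoming column moisture flux per unit ridge length: F = V × PW = 10.5 × 31.7 = 332.85 mm·m/s.
Spread over the 34 km slope with efficiency ε = 0.11: R = ε·F/W = 0.11 × 332.85 / 34000 m = 1.077e-03 mm/s.
R = 1.077e-03 × 3600 = 3.88 mm/hr.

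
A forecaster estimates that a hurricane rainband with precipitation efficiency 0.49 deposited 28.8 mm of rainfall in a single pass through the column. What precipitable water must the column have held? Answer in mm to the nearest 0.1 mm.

PW = rainfall / ε = 28.8 / 0.49 = 58.8 mm.

PW ≈ 58.8 mm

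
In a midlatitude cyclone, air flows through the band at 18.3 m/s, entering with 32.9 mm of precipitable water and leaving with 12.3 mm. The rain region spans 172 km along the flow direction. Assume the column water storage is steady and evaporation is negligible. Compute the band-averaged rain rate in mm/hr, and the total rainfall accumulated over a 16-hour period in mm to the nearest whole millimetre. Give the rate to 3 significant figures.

Column moisture flux per unit crosswind length is F = V × PW.
Inflow: F_in = 18.3 × 32.9 = 602.07 mm·m/s
Outflow: F_out = 18.3 × 12.3 = 225.09 mm·m/s
Steady-state rate R = (F_in − F_out)/L = (602.07 − 225.09) / 172000 m = 2.192e-03 mm/s.
R = 2.192e-03 × 3600 = 7.89 mm/hr.
Over 16 h: total = 7.89 × 16 = 126.24 ≈ 126 mm.

R ≈ 7.89 mm/hr; total ≈ 126 mm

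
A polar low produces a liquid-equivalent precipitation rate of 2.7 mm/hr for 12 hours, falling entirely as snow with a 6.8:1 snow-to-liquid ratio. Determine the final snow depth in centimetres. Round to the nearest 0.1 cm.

Liquid-equivalent depth = 2.7 × 12 = 32.4 mm.
Snow depth = 32.4 mm × 6.8 = 220.32 mm = 22.0 cm.

snow depth ≈ 22.0 cm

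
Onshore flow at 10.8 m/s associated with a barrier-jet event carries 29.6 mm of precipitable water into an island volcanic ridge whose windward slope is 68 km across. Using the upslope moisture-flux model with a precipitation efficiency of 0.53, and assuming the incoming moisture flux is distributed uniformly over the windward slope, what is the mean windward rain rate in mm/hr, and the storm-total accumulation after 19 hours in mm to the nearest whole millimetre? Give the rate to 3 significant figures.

Incoming column moisture flux per unit ridge length: F = V × PW = 10.8 × 29.6 = 319.68 mm·m/s.
Spread over the 68 km slope with efficiency ε = 0.53: R = ε·F/W = 0.53 × 319.68 / 68000 m = 2.492e-03 mm/s.
R = 2.492e-03 × 3600 = 8.97 mm/hr.
Over 19 h: total = 8.97 × 19 = 170.43 ≈ 170 mm.

R ≈ 8.97 mm/hr; total ≈ 170 mm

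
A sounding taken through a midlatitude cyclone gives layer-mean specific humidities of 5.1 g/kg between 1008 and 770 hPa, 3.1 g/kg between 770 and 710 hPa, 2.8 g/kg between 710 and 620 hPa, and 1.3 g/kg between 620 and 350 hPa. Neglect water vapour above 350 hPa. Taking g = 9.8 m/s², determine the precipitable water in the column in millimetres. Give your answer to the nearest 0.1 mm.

Precipitable water is the column-integrated vapour mass per unit area: PW = (1/g) Σ q̄ Δp, with q in kg/kg and Δp in Pa (1 kg/m² of water = 1 mm).
Layer 1008–770 hPa: Δp = 238 hPa = 23800 Pa, q̄ = 0.0051 kg/kg → 0.0051 × 23800 / 9.8 = 12.39 mm
Layer 770–710 hPa: Δp = 60 hPa = 6000 Pa, q̄ = 0.0031 kg/kg → 0.0031 × 6000 / 9.8 = 1.90 mm
Layer 710–620 hPa: Δp = 90 hPa = 9000 Pa, q̄ = 0.0028 kg/kg → 0.0028 × 9000 / 9.8 = 2.57 mm
Layer 620–350 hPa: Δp = 270 hPa = 27000 Pa, q̄ = 0.0013 kg/kg → 0.0013 × 27000 / 9.8 = 3.58 mm
PW = 12.39 + 1.90 + 2.57 + 3.58 = 20.44 ≈ 20.4 mm.

PW ≈ 20.4 mm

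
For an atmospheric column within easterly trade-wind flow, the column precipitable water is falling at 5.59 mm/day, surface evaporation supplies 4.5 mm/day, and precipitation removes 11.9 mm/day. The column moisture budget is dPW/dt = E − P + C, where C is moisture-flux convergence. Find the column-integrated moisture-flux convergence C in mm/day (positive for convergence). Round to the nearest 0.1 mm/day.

C ≈ 1.8 mm/day

dPW/dt = -5.59 mm/day.
C = dPW/dt − E + P = (-5.59) − 4.5 + 11.9 = 1.8 mm/day.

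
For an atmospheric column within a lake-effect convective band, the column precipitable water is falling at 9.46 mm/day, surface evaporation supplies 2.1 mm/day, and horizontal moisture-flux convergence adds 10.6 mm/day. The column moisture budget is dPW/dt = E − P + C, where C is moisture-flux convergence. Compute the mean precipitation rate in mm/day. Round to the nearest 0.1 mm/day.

dPW/dt = -9.46 mm/day.
P = E + C − dPW/dt = 2.1 + (10.6) − (-9.46) = 22.2 mm/day.

P ≈ 22.2 mm/day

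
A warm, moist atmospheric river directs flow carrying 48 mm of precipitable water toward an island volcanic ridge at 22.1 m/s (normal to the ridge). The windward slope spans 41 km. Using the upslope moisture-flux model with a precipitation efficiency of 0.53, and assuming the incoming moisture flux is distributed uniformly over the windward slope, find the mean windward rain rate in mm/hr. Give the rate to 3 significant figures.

R ≈ 49.4 mm/hr

Incoming column moisture flux per unit ridge length: F = V × PW = 22.1 × 48 = 1060.8 mm·m/s.
Spread over the 41 km slope with efficiency ε = 0.53: R = ε·F/W = 0.53 × 1060.8 / 41000 m = 1.371e-02 mm/s.
R = 1.371e-02 × 3600 = 49.4 mm/hr.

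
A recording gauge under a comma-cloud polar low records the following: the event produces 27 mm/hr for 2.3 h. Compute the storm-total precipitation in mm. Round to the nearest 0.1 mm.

total ≈ 62.1 mm

Total = Σ Rᵢ Δtᵢ = 27 × 2.3
      = 62.1 = 62.1 mm.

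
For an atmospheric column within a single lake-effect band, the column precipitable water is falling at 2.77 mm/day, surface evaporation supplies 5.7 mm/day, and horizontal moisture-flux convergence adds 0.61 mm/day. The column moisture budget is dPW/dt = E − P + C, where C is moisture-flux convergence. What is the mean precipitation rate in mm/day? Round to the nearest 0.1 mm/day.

P ≈ 9.1 mm/day

dPW/dt = -2.77 mm/day.
P = E + C − dPW/dt = 5.7 + (0.61) − (-2.77) = 9.1 mm/day.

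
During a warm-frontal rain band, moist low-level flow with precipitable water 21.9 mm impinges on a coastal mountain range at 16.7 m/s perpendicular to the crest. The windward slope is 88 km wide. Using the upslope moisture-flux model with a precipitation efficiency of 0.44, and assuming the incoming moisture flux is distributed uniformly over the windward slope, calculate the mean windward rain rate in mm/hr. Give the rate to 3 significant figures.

R ≈ 6.58 mm/hr

Incoming column moisture flux per unit ridge length: F = V × PW = 16.7 × 21.9 = 365.73 mm·m/s.
Spread over the 88 km slope with efficiency ε = 0.44: R = ε·F/W = 0.44 × 365.73 / 88000 m = 1.829e-03 mm/s.
R = 1.829e-03 × 3600 = 6.58 mm/hr.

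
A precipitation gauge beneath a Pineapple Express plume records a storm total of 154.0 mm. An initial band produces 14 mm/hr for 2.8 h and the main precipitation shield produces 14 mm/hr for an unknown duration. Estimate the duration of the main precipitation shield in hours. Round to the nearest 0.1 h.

duration ≈ 8.2 h

Known phases: 14 × 2.8 = 39.2 mm.
Remaining depth = 154.0 − 39.2 = 114.8 mm.
Duration = 114.8 / 14 = 8.2 h.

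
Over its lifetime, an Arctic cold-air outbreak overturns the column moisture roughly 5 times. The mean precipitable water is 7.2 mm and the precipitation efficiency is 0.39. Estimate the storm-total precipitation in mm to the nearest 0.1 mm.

Each cycle deposits ε × PW = 0.39 × 7.2 = 2.808 mm.
Over 5 cycles: 5 × 2.808 = 14.0 mm.

precipitation ≈ 14.0 mm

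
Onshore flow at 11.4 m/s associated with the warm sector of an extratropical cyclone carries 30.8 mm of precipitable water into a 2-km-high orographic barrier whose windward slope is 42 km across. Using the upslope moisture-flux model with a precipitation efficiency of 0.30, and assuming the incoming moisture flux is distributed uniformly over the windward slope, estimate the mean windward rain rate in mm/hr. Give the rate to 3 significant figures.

R ≈ 9.03 mm/hr

Incoming column moisture flux per unit ridge length: F = V × PW = 11.4 × 30.8 = 351.12 mm·m/s.
Spread over the 42 km slope with efficiency ε = 0.30: R = ε·F/W = 0.30 × 351.12 / 42000 m = 2.508e-03 mm/s.
R = 2.508e-03 × 3600 = 9.03 mm/hr.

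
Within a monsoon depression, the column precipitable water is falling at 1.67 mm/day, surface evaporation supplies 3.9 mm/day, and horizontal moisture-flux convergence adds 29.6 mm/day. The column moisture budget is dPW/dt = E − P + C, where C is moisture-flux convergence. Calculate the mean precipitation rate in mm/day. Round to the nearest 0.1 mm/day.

dPW/dt = -1.67 mm/day.
P = E + C − dPW/dt = 3.9 + (29.6) − (-1.67) = 35.2 mm/day.

P ≈ 35.2 mm/day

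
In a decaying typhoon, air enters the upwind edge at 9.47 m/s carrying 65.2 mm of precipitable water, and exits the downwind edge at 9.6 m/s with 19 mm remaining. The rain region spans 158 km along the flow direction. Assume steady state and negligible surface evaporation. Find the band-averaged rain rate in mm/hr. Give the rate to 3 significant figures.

R ≈ 9.91 mm/hr

Column moisture flux per unit crosswind length is F = V × PW.
Inflow: F_in = 9.47 × 65.2 = 617.444 mm·m/s
Outflow: F_out = 9.6 × 19 = 182.4 mm·m/s
Steady-state rate R = (F_in − F_out)/L = (617.444 − 182.4) / 158000 m = 2.753e-03 mm/s.
R = 2.753e-03 × 3600 = 9.91 mm/hr.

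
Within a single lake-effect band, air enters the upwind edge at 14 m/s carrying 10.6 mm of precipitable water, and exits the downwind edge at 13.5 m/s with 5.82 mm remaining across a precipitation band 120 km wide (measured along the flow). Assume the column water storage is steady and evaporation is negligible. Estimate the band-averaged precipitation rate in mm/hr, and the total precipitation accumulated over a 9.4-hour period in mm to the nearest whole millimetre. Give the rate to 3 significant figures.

Column moisture flux per unit crosswind length is F = V × PW.
Inflow: F_in = 14 × 10.6 = 148.4 mm·m/s
Outflow: F_out = 13.5 × 5.82 = 78.57 mm·m/s
Steady-state rate R = (F_in − F_out)/L = (148.4 − 78.57) / 120000 m = 5.819e-04 mm/s.
R = 5.819e-04 × 3600 = 2.09 mm/hr.
Over 9.4 h: total = 2.09 × 9.4 = 19.646 ≈ 20 mm.

R ≈ 2.09 mm/hr; total ≈ 20 mm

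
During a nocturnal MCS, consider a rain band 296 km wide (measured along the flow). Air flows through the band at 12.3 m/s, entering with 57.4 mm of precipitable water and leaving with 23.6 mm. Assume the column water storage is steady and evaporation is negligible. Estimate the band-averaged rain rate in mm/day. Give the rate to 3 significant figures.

Column moisture flux per unit crosswind length is F = V × PW.
Inflow: F_in = 12.3 × 57.4 = 706.02 mm·m/s
Outflow: F_out = 12.3 × 23.6 = 290.28 mm·m/s
Steady-state rate R = (F_in − F_out)/L = (706.02 − 290.28) / 296000 m = 1.405e-03 mm/s.
R = 1.405e-03 × 3600 × 24 = 121 mm/day.

R ≈ 121 mm/day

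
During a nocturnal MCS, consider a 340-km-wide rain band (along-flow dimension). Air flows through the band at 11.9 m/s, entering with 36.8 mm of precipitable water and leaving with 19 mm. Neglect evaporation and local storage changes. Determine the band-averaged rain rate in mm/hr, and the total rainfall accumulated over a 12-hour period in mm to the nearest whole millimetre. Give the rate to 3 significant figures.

R ≈ 2.24 mm/hr; total ≈ 27 mm

Column moisture flux per unit crosswind length is F = V × PW.
Inflow: F_in = 11.9 × 36.8 = 437.92 mm·m/s
Outflow: F_out = 11.9 × 19 = 226.1 mm·m/s
Steady-state rate R = (F_in − F_out)/L = (437.92 − 226.1) / 340000 m = 6.230e-04 mm/s.
R = 6.230e-04 × 3600 = 2.24 mm/hr.
Over 12 h: total = 2.24 × 12 = 26.88 ≈ 27 mm.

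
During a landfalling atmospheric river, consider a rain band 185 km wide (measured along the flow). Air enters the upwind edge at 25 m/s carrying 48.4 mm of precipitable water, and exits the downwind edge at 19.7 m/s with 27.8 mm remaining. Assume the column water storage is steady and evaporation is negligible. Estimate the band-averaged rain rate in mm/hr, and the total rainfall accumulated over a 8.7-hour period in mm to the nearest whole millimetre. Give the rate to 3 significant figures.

R ≈ 12.9 mm/hr; total ≈ 112 mm

Column moisture flux per unit crosswind length is F = V × PW.
Inflow: F_in = 25 × 48.4 = 1210 mm·m/s
Outflow: F_out = 19.7 × 27.8 = 547.66 mm·m/s
Steady-state rate R = (F_in − F_out)/L = (1210 − 547.66) / 185000 m = 3.580e-03 mm/s.
R = 3.580e-03 × 3600 = 12.9 mm/hr.
Over 8.7 h: total = 12.9 × 8.7 = 112.23 ≈ 112 mm.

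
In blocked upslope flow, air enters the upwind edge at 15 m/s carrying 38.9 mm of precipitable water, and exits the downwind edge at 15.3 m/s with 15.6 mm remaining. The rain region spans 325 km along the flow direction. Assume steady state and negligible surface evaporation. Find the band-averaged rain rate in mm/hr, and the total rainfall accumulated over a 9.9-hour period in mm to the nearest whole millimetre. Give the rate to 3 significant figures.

R ≈ 3.82 mm/hr; total ≈ 38 mm

Column moisture flux per unit crosswind length is F = V × PW.
Inflow: F_in = 15 × 38.9 = 583.5 mm·m/s
Outflow: F_out = 15.3 × 15.6 = 238.68 mm·m/s
Steady-state rate R = (F_in − F_out)/L = (583.5 − 238.68) / 325000 m = 1.061e-03 mm/s.
R = 1.061e-03 × 3600 = 3.82 mm/hr.
Over 9.9 h: total = 3.82 × 9.9 = 37.818 ≈ 38 mm.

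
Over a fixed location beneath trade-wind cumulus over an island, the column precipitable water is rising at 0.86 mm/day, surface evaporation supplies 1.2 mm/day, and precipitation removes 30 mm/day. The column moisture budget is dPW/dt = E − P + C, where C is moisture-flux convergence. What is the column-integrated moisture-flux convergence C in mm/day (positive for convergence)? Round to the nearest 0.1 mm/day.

dPW/dt = +0.86 mm/day.
C = dPW/dt − E + P = (+0.86) − 1.2 + 30 = 29.7 mm/day.

C ≈ 29.7 mm/day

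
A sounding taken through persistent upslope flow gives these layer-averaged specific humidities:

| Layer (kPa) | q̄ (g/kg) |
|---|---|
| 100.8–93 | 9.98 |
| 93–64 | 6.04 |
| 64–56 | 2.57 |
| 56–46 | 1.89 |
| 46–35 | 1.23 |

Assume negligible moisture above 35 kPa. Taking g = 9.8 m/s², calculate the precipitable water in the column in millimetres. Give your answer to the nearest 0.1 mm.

Precipitable water is the column-integrated vapour mass per unit area: PW = (1/g) Σ q̄ Δp, with q in kg/kg and Δp in Pa (1 kg/m² of water = 1 mm).
Layer 100.8–93 kPa: Δp = 78 hPa = 7800 Pa, q̄ = 0.00998 kg/kg → 0.00998 × 7800 / 9.8 = 7.94 mm
Layer 93–64 kPa: Δp = 290 hPa = 29000 Pa, q̄ = 0.00604 kg/kg → 0.00604 × 29000 / 9.8 = 17.87 mm
Layer 64–56 kPa: Δp = 80 hPa = 8000 Pa, q̄ = 0.00257 kg/kg → 0.00257 × 8000 / 9.8 = 2.10 mm
Layer 56–46 kPa: Δp = 100 hPa = 10000 Pa, q̄ = 0.00189 kg/kg → 0.00189 × 10000 / 9.8 = 1.93 mm
Layer 46–35 kPa: Δp = 110 hPa = 11000 Pa, q̄ = 0.00123 kg/kg → 0.00123 × 11000 / 9.8 = 1.38 mm
PW = 7.94 + 17.87 + 2.10 + 1.93 + 1.38 = 31.22 ≈ 31.2 mm.

PW ≈ 31.2 mm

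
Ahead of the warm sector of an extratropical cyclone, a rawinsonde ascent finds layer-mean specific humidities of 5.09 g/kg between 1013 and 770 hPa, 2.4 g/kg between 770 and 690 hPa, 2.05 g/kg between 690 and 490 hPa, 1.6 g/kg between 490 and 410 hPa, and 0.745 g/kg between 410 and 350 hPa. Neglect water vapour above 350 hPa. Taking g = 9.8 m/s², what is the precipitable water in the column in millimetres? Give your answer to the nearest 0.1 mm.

Precipitable water is the column-integrated vapour mass per unit area: PW = (1/g) Σ q̄ Δp, with q in kg/kg and Δp in Pa (1 kg/m² of water = 1 mm).
Layer 1013–770 hPa: Δp = 243 hPa = 24300 Pa, q̄ = 0.00509 kg/kg → 0.00509 × 24300 / 9.8 = 12.62 mm
Layer 770–690 hPa: Δp = 80 hPa = 8000 Pa, q̄ = 0.0024 kg/kg → 0.0024 × 8000 / 9.8 = 1.96 mm
Layer 690–490 hPa: Δp = 200 hPa = 20000 Pa, q̄ = 0.00205 kg/kg → 0.00205 × 20000 / 9.8 = 4.18 mm
Layer 490–410 hPa: Δp = 80 hPa = 8000 Pa, q̄ = 0.0016 kg/kg → 0.0016 × 8000 / 9.8 = 1.31 mm
Layer 410–350 hPa: Δp = 60 hPa = 6000 Pa, q̄ = 0.000745 kg/kg → 0.000745 × 6000 / 9.8 = 0.46 mm
PW = 12.62 + 1.96 + 4.18 + 1.31 + 0.46 = 20.53 ≈ 20.5 mm.

PW ≈ 20.5 mm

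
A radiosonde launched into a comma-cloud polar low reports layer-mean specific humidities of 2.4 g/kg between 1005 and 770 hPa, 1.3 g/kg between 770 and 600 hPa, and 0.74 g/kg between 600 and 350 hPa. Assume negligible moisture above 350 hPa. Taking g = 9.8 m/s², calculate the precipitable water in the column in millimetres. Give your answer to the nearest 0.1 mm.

Precipitable water is the column-integrated vapour mass per unit area: PW = (1/g) Σ q̄ Δp, with q in kg/kg and Δp in Pa (1 kg/m² of water = 1 mm).
Layer 1005–770 hPa: Δp = 235 hPa = 23500 Pa, q̄ = 0.0024 kg/kg → 0.0024 × 23500 / 9.8 = 5.76 mm
Layer 770–600 hPa: Δp = 170 hPa = 17000 Pa, q̄ = 0.0013 kg/kg → 0.0013 × 17000 / 9.8 = 2.26 mm
Layer 600–350 hPa: Δp = 250 hPa = 25000 Pa, q̄ = 0.00074 kg/kg → 0.00074 × 25000 / 9.8 = 1.89 mm
PW = 5.76 + 2.26 + 1.89 = 9.91 ≈ 9.9 mm.

PW ≈ 9.9 mm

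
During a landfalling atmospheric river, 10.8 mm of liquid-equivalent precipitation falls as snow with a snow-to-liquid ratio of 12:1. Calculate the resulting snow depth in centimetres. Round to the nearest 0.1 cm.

Snow depth = liquid × ratio = 10.8 mm × 12 = 129.6 mm = 13.0 cm.

snow depth ≈ 13.0 cm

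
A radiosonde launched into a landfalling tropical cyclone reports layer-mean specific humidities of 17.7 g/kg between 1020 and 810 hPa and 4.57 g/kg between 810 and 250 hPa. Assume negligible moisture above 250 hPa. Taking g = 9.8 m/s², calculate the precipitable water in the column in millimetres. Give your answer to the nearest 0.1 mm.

Precipitable water is the column-integrated vapour mass per unit area: PW = (1/g) Σ q̄ Δp, with q in kg/kg and Δp in Pa (1 kg/m² of water = 1 mm).
Layer 1020–810 hPa: Δp = 210 hPa = 21000 Pa, q̄ = 0.0177 kg/kg → 0.0177 × 21000 / 9.8 = 37.93 mm
Layer 810–250 hPa: Δp = 560 hPa = 56000 Pa, q̄ = 0.00457 kg/kg → 0.00457 × 56000 / 9.8 = 26.11 mm
PW = 37.93 + 26.11 = 64.04 ≈ 64.0 mm.

PW ≈ 64.0 mm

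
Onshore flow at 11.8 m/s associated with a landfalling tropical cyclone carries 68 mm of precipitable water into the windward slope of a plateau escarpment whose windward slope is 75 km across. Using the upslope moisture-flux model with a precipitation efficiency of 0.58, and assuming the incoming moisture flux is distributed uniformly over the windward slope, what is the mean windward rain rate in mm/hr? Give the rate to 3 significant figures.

R ≈ 22.3 mm/hr

Incoming column moisture flux per unit ridge length: F = V × PW = 11.8 × 68 = 802.4 mm·m/s.
Spread over the 75 km slope with efficiency ε = 0.58: R = ε·F/W = 0.58 × 802.4 / 75000 m = 6.205e-03 mm/s.
R = 6.205e-03 × 3600 = 22.3 mm/hr.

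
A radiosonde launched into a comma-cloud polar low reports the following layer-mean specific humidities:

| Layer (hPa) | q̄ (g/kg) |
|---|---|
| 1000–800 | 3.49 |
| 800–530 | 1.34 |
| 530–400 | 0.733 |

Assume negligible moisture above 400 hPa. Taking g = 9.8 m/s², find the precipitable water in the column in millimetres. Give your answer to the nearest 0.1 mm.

PW ≈ 11.8 mm

Precipitable water is the column-integrated vapour mass per unit area: PW = (1/g) Σ q̄ Δp, with q in kg/kg and Δp in Pa (1 kg/m² of water = 1 mm).
Layer 1000–800 hPa: Δp = 200 hPa = 20000 Pa, q̄ = 0.00349 kg/kg → 0.00349 × 20000 / 9.8 = 7.12 mm
Layer 800–530 hPa: Δp = 270 hPa = 27000 Pa, q̄ = 0.00134 kg/kg → 0.00134 × 27000 / 9.8 = 3.69 mm
Layer 530–400 hPa: Δp = 130 hPa = 13000 Pa, q̄ = 0.000733 kg/kg → 0.000733 × 13000 / 9.8 = 0.97 mm
PW = 7.12 + 3.69 + 0.97 = 11.78 ≈ 11.8 mm.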